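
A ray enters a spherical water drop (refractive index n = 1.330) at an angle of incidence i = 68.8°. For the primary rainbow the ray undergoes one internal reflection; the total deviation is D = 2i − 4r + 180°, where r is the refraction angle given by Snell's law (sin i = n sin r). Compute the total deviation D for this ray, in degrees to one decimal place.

sin r = sin 68.8° / 1.330 = 0.9323/1.330 = 0.7010; r = 44.51°.
D = 2·68.8° − 4·44.51° + 180° = 137.60° − 178.03° + 180° = 139.57°.

139.6°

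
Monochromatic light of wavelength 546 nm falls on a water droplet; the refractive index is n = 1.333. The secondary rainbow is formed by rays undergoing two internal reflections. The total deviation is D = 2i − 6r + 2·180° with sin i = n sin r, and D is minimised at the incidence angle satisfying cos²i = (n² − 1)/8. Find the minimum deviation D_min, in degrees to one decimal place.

230.9°

cos²i = (1.77689 − 1)/8 = 0.09711; i = arccos(0.31163) = 71.843°.
sin r = sin 71.843°/1.333 = 0.71283; r = 45.466°.
D_min = 2·71.843° − 6·45.466° + 360° = 230.891°.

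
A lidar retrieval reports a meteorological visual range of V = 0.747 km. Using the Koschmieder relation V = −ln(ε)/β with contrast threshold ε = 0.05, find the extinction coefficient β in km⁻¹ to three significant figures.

4.01 km⁻¹

β = −ln(0.05) / V = 2.996 / 0.747 = 4.0104 km⁻¹.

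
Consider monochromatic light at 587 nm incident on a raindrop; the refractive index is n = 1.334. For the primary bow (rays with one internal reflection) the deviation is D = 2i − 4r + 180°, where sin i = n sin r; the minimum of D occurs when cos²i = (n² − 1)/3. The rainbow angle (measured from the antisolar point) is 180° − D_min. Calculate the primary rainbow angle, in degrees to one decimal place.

41.9°

cos²i = (1.77956 − 1)/3 = 0.25985; i = arccos(0.50976) = 59.352°.
sin r = sin 59.352°/1.334 = 0.64492; r = 40.159°.
D_min = 2·59.352° − 4·40.159° + 180° = 138.067°.
Rainbow angle = 180° − D_min = 41.933°.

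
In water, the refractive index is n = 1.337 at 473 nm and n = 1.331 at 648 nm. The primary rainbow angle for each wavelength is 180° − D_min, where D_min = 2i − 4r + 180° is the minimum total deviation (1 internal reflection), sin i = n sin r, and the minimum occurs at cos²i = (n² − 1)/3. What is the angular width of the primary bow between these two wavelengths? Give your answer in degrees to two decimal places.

At 473 nm (n = 1.337): cos²i = 0.26252 → i = 59.178°, r = 39.964°, D_min = 138.500°, rainbow angle = 41.500°.
At 648 nm (n = 1.331): cos²i = 0.25719 → i = 59.527°, r = 40.356°, D_min = 137.630°, rainbow angle = 42.370°.
Angular width = |41.500° − 42.370°| = 0.870°.

0.87°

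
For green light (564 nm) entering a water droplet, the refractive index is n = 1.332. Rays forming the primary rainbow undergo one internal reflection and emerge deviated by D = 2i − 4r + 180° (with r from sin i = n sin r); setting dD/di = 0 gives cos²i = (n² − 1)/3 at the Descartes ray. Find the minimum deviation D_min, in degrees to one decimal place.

cos²i = (1.77422 − 1)/3 = 0.25807; i = arccos(0.50801) = 59.469°.
sin r = sin 59.469°/1.332 = 0.64666; r = 40.290°.
D_min = 2·59.469° − 4·40.290° + 180° = 137.776°.

137.8°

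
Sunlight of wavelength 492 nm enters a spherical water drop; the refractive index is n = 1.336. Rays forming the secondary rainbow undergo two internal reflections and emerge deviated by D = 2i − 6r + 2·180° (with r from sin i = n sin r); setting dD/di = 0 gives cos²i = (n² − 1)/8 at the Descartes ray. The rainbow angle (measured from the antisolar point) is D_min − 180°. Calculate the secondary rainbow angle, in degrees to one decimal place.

51.7°

cos²i = (1.78490 − 1)/8 = 0.09811; i = arccos(0.31323) = 71.746°.
sin r = sin 71.746°/1.336 = 0.71084; r = 45.303°.
D_min = 2·71.746° − 6·45.303° + 360° = 231.674°.
Rainbow angle = D_min − 180° = 51.674°.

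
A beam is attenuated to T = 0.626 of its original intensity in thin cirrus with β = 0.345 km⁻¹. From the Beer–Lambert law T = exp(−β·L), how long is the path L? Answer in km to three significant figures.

Beer–Lambert: T = exp(−βL) ⇒ L = −ln(T)/β = −ln(0.626)/0.345 = 0.4684/0.345 = 1.358 km.

1.36 km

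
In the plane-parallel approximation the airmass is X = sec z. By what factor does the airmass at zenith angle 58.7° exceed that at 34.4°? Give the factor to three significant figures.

1.59

X(58.7°)/X(34.4°) = sec 58.7° / sec 34.4° = cos 34.4° / cos 58.7° = 0.8251/0.5195 = 1.5882.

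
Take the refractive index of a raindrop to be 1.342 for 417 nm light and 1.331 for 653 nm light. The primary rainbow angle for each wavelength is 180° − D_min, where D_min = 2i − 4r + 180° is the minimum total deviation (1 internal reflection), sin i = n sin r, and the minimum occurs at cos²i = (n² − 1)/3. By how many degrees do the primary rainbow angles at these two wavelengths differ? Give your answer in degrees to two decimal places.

At 417 nm (n = 1.342): cos²i = 0.26699 → i = 58.888°, r = 39.641°, D_min = 139.213°, rainbow angle = 40.787°.
At 653 nm (n = 1.331): cos²i = 0.25719 → i = 59.527°, r = 40.356°, D_min = 137.630°, rainbow angle = 42.370°.
Angular width = |40.787° − 42.370°| = 1.583°.

1.58°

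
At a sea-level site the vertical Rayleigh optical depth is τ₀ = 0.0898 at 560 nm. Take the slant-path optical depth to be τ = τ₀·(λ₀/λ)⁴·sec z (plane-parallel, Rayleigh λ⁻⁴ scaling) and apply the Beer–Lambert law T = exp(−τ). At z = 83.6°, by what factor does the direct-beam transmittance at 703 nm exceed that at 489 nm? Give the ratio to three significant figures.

2.89

Airmass: sec 83.6° = 8.9711.
τ(703 nm) = 0.0898 × (560/703)⁴ × 8.9711 = 0.0898 × 0.4027 × 8.9711 = 0.3244.
τ(489 nm) = 0.0898 × (560/489)⁴ × 8.9711 = 0.0898 × 1.7200 × 8.9711 = 1.3856.
T(703)/T(489) = exp(τ_B − τ_A) = exp(1.0612) = 2.8899.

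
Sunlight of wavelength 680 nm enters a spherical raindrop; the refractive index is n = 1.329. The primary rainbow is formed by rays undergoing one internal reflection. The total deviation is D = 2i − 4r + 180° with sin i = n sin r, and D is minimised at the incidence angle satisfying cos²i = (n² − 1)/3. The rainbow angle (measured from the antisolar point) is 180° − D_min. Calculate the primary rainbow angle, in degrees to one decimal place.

42.7°

cos²i = (1.76624 − 1)/3 = 0.25541; i = arccos(0.50538) = 59.643°.
sin r = sin 59.643°/1.329 = 0.64928; r = 40.487°.
D_min = 2·59.643° − 4·40.487° + 180° = 137.337°.
Rainbow angle = 180° − D_min = 42.663°.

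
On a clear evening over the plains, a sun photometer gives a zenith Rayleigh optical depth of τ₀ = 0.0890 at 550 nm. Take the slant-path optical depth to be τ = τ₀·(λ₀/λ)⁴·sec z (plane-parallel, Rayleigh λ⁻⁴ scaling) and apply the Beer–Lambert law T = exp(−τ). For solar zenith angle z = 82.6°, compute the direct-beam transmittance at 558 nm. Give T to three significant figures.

sec 82.6° = 7.7642.
τ = 0.0890 × (550/558)⁴ × 7.7642 = 0.0890 × 0.9439 × 7.7642 = 0.6522.
T = exp(−0.6522) = 0.5209.

0.521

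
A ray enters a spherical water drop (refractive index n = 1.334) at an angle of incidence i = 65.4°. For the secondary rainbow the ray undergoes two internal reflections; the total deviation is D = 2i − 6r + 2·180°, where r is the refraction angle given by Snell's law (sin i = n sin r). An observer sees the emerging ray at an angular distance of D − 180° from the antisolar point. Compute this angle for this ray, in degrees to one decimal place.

sin r = sin 65.4° / 1.334 = 0.9092/1.334 = 0.6816; r = 42.97°.
D = 2·65.4° − 6·42.97° + 2·180° = 130.80° − 257.81° + 360° = 232.99°.
Angle from antisolar point = D − 180° = 52.99°.

53.0°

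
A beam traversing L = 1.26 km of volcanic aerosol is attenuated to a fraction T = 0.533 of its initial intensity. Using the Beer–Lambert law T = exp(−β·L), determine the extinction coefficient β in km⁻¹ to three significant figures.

0.499 km⁻¹

Beer–Lambert: T = exp(−βL) ⇒ β = −ln(T)/L = −ln(0.533)/1.26 = 0.6292/1.26 = 0.4994 km⁻¹.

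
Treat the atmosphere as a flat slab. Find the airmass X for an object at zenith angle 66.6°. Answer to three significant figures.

X = sec z = 1/cos 66.6° = 1/0.3971 = 2.5180.

2.52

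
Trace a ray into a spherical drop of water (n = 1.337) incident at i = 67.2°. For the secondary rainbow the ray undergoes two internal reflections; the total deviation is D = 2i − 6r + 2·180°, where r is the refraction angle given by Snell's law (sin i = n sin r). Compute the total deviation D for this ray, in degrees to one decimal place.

232.9°

sin r = sin 67.2° / 1.337 = 0.9219/1.337 = 0.6895; r = 43.59°.
D = 2·67.2° − 6·43.59° + 2·180° = 134.40° − 261.54° + 360° = 232.86°.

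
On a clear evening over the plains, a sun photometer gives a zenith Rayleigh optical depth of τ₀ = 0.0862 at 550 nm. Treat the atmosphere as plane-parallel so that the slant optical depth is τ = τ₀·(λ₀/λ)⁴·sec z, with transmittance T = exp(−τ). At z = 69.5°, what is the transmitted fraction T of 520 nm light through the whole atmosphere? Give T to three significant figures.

0.735

sec 69.5° = 2.8555.
τ = 0.0862 × (550/520)⁴ × 2.8555 = 0.0862 × 1.2515 × 2.8555 = 0.3080.
T = exp(−0.3080) = 0.7349.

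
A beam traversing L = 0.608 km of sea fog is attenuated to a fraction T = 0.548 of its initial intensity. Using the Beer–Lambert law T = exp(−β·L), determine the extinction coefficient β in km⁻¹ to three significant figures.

Beer–Lambert: T = exp(−βL) ⇒ β = −ln(T)/L = −ln(0.548)/0.608 = 0.6015/0.608 = 0.9893 km⁻¹.

0.989 km⁻¹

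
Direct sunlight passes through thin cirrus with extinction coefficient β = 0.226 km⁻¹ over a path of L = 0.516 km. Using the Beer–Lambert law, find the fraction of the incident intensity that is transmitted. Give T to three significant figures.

0.890

τ = β·L = 0.226 × 0.516 = 0.1166.
T = exp(−0.1166) = 0.8899.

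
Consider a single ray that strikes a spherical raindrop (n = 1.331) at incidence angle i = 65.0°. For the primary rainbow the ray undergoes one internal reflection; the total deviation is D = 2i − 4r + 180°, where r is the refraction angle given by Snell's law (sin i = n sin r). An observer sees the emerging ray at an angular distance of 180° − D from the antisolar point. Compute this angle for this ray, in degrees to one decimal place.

sin r = sin 65.0° / 1.331 = 0.9063/1.331 = 0.6809; r = 42.92°.
D = 2·65.0° − 4·42.92° + 180° = 130.00° − 171.66° + 180° = 138.34°.
Angle from antisolar point = 180° − D = 41.66°.

41.7°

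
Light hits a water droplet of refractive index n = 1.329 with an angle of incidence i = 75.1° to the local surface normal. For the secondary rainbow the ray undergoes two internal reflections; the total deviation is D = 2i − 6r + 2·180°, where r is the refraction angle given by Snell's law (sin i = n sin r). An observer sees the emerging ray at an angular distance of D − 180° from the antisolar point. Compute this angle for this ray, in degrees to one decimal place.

50.3°

sin r = sin 75.1° / 1.329 = 0.9664/1.329 = 0.7271; r = 46.65°.
D = 2·75.1° − 6·46.65° + 2·180° = 150.20° − 279.89° + 360° = 230.31°.
Angle from antisolar point = D − 180° = 50.31°.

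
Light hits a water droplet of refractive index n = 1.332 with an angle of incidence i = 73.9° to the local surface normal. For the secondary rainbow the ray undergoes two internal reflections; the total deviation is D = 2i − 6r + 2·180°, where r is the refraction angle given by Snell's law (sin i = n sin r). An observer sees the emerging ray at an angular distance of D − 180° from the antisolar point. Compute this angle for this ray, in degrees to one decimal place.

sin r = sin 73.9° / 1.332 = 0.9608/1.332 = 0.7213; r = 46.16°.
D = 2·73.9° − 6·46.16° + 2·180° = 147.80° − 276.97° + 360° = 230.83°.
Angle from antisolar point = D − 180° = 50.83°.

50.8°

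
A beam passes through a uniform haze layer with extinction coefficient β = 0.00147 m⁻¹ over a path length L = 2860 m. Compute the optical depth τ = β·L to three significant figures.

4.20

τ = β·L = 0.00147 × 2860 = 4.2042.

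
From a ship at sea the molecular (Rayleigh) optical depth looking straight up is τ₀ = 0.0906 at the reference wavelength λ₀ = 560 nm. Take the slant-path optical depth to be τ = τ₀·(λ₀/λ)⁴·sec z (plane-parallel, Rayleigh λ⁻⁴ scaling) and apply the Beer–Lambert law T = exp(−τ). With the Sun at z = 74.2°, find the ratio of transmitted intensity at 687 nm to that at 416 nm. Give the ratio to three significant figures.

Airmass: sec 74.2° = 3.6727.
τ(687 nm) = 0.0906 × (560/687)⁴ × 3.6727 = 0.0906 × 0.4415 × 3.6727 = 0.1469.
τ(416 nm) = 0.0906 × (560/416)⁴ × 3.6727 = 0.0906 × 3.2838 × 3.6727 = 1.0927.
T(687)/T(416) = exp(τ_B − τ_A) = exp(0.9458) = 2.5748.

2.57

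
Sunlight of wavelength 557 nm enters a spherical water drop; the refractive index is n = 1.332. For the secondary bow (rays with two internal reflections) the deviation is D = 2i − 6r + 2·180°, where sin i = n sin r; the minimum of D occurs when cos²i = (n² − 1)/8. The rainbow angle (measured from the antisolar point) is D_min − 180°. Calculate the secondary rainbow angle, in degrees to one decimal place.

cos²i = (1.77422 − 1)/8 = 0.09678; i = arccos(0.31109) = 71.875°.
sin r = sin 71.875°/1.332 = 0.71350; r = 45.520°.
D_min = 2·71.875° − 6·45.520° + 360° = 230.628°.
Rainbow angle = D_min − 180° = 50.628°.

50.6°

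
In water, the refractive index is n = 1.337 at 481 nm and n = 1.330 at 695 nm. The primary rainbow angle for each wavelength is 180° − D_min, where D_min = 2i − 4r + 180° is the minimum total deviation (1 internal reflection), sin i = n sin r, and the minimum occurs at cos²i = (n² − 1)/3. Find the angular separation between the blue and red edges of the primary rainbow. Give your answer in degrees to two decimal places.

At 481 nm (n = 1.337): cos²i = 0.26252 → i = 59.178°, r = 39.964°, D_min = 138.500°, rainbow angle = 41.500°.
At 695 nm (n = 1.330): cos²i = 0.25630 → i = 59.585°, r = 40.422°, D_min = 137.484°, rainbow angle = 42.516°.
Angular width = |41.500° − 42.516°| = 1.016°.

1.02°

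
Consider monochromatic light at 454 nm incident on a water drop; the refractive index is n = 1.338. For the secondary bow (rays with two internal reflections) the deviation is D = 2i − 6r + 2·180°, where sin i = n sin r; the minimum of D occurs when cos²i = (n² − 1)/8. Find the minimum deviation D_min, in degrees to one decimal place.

232.2°

cos²i = (1.79024 − 1)/8 = 0.09878; i = arccos(0.31429) = 71.682°.
sin r = sin 71.682°/1.338 = 0.70951; r = 45.195°.
D_min = 2·71.682° − 6·45.195° + 360° = 232.193°.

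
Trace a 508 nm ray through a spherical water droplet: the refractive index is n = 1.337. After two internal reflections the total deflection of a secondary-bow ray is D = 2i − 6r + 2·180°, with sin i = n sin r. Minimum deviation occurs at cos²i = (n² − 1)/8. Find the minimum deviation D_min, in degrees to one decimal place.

231.9°

cos²i = (1.78757 − 1)/8 = 0.09845; i = arccos(0.31376) = 71.714°.
sin r = sin 71.714°/1.337 = 0.71017; r = 45.249°.
D_min = 2·71.714° − 6·45.249° + 360° = 231.934°.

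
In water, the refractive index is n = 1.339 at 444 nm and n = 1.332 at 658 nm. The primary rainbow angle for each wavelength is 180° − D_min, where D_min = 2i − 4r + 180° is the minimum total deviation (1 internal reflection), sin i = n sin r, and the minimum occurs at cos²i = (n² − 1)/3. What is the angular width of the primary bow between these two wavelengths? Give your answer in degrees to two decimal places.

At 444 nm (n = 1.339): cos²i = 0.26431 → i = 59.062°, r = 39.834°, D_min = 138.786°, rainbow angle = 41.214°.
At 658 nm (n = 1.332): cos²i = 0.25807 → i = 59.469°, r = 40.290°, D_min = 137.776°, rainbow angle = 42.224°.
Angular width = |41.214° − 42.224°| = 1.010°.

1.01°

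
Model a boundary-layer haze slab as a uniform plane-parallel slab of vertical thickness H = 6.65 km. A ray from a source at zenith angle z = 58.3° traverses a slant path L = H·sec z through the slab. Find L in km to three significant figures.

sec z = 1/cos 58.3° = 1.9031.
L = 6.65 × 1.9031 = 12.655 km.

12.7 km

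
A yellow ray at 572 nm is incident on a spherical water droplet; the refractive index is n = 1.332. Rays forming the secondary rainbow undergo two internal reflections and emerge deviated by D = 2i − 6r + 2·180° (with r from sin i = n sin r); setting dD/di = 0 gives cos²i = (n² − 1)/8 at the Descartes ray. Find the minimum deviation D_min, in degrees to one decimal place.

cos²i = (1.77422 − 1)/8 = 0.09678; i = arccos(0.31109) = 71.875°.
sin r = sin 71.875°/1.332 = 0.71350; r = 45.520°.
D_min = 2·71.875° − 6·45.520° + 360° = 230.628°.

230.6°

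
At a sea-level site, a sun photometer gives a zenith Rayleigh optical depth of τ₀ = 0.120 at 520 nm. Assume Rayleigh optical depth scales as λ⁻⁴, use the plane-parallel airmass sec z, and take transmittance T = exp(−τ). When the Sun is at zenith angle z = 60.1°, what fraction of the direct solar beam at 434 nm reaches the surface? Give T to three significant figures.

sec 60.1° = 2.0061.
τ = 0.120 × (520/434)⁴ × 2.0061 = 0.120 × 2.0609 × 2.0061 = 0.4961.
T = exp(−0.4961) = 0.6089.

0.609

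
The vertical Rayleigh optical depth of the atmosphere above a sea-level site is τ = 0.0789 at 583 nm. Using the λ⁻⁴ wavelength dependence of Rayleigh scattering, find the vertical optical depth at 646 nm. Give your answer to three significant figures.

0.0523

τ(646 nm) = τ(583 nm) × (583/646)⁴ = 0.0789 × (0.9025)⁴ = 0.0789 × 0.6634 = 0.0523.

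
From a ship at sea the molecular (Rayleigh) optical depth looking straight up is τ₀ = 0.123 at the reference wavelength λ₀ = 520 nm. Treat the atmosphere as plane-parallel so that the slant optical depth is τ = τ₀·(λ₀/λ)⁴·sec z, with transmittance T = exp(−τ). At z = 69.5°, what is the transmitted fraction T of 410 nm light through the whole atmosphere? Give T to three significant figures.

0.403

sec 69.5° = 2.8555.
τ = 0.123 × (520/410)⁴ × 2.8555 = 0.123 × 2.5875 × 2.8555 = 0.9088.
T = exp(−0.9088) = 0.4030.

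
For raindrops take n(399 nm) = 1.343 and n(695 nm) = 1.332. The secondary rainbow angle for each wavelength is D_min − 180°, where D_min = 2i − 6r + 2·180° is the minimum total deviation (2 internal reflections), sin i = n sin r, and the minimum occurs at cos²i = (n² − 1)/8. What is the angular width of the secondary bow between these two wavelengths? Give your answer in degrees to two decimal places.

At 399 nm (n = 1.343): cos²i = 0.10046 → i = 71.522°, r = 44.928°, D_min = 233.478°, rainbow angle = 53.478°.
At 695 nm (n = 1.332): cos²i = 0.09678 → i = 71.875°, r = 45.520°, D_min = 230.628°, rainbow angle = 50.628°.
Angular width = |53.478° − 50.628°| = 2.849°.

2.85°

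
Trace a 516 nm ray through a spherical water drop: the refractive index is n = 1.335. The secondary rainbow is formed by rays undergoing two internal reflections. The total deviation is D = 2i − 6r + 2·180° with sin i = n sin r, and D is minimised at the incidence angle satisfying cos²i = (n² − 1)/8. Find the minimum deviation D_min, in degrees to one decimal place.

cos²i = (1.78222 − 1)/8 = 0.09778; i = arccos(0.31269) = 71.778°.
sin r = sin 71.778°/1.335 = 0.71150; r = 45.357°.
D_min = 2·71.778° − 6·45.357° + 360° = 231.414°.

231.4°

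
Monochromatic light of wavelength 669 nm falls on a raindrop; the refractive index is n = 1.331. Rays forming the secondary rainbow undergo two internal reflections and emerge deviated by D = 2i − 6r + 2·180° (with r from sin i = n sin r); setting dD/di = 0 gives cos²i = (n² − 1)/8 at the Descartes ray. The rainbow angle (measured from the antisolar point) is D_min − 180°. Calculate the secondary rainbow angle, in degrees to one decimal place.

cos²i = (1.77156 − 1)/8 = 0.09645; i = arccos(0.31056) = 71.907°.
sin r = sin 71.907°/1.331 = 0.71417; r = 45.575°.
D_min = 2·71.907° − 6·45.575° + 360° = 230.365°.
Rainbow angle = D_min − 180° = 50.365°.

50.4°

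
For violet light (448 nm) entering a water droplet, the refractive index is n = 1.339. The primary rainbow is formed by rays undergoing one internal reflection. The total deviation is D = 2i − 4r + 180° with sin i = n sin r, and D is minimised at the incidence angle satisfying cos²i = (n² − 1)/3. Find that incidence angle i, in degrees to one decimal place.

cos²i = (1.339² − 1)/3 = (1.79292 − 1)/3 = 0.26431.
cos i = 0.51411, so i = 59.062°.

59.1°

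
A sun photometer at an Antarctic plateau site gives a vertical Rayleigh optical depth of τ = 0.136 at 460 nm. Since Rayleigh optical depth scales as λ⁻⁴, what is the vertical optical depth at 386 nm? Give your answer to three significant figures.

0.274

τ(386 nm) = τ(460 nm) × (460/386)⁴ = 0.136 × (1.1917)⁴ = 0.136 × 2.0169 = 0.2743.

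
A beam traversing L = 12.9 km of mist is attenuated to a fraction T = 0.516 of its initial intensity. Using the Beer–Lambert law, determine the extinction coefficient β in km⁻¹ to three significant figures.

Beer–Lambert: T = exp(−βL) ⇒ β = −ln(T)/L = −ln(0.516)/12.9 = 0.6616/12.9 = 0.05129 km⁻¹.

0.0513 km⁻¹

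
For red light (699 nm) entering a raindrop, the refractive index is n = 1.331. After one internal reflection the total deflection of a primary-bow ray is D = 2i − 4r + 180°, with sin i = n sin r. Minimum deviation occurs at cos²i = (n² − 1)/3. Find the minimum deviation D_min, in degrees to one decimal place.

cos²i = (1.77156 − 1)/3 = 0.25719; i = arccos(0.50714) = 59.527°.
sin r = sin 59.527°/1.331 = 0.64753; r = 40.356°.
D_min = 2·59.527° − 4·40.356° + 180° = 137.630°.

137.6°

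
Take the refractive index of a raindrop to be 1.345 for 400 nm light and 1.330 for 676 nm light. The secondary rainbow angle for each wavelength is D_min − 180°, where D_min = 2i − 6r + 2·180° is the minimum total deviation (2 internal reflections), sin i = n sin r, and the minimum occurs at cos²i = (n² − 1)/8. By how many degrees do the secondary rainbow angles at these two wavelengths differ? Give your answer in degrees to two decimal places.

3.89°

At 400 nm (n = 1.345): cos²i = 0.10113 → i = 71.458°, r = 44.821°, D_min = 233.987°, rainbow angle = 53.987°.
At 676 nm (n = 1.330): cos²i = 0.09611 → i = 71.940°, r = 45.630°, D_min = 230.101°, rainbow angle = 50.101°.
Angular width = |53.987° − 50.101°| = 3.886°.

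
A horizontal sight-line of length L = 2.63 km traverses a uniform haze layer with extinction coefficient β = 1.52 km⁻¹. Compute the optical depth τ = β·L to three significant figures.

τ = β·L = 1.52 × 2.63 = 3.9976.

4.00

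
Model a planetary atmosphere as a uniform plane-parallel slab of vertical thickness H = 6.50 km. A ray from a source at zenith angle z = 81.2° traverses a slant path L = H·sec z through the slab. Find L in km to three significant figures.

sec z = 1/cos 81.2° = 6.5366.
L = 6.50 × 6.5366 = 42.488 km.

42.5 km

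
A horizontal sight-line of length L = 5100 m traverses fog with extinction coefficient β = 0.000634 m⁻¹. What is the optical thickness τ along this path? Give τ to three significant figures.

3.23

τ = β·L = 0.000634 × 5100 = 3.2334.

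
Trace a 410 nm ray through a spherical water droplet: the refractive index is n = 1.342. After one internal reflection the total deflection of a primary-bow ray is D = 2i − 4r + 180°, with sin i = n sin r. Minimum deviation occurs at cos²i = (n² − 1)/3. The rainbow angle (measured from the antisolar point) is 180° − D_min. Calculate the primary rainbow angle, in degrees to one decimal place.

40.8°

cos²i = (1.80096 − 1)/3 = 0.26699; i = arccos(0.51671) = 58.888°.
sin r = sin 58.888°/1.342 = 0.63797; r = 39.641°.
D_min = 2·58.888° − 4·39.641° + 180° = 139.213°.
Rainbow angle = 180° − D_min = 40.787°.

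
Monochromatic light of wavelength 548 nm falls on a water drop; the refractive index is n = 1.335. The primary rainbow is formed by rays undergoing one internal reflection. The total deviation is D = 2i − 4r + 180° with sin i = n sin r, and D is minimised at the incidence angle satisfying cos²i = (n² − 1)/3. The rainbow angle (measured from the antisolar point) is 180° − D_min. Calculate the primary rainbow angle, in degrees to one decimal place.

cos²i = (1.78222 − 1)/3 = 0.26074; i = arccos(0.51063) = 59.294°.
sin r = sin 59.294°/1.335 = 0.64405; r = 40.094°.
D_min = 2·59.294° − 4·40.094° + 180° = 138.212°.
Rainbow angle = 180° − D_min = 41.788°.

41.8°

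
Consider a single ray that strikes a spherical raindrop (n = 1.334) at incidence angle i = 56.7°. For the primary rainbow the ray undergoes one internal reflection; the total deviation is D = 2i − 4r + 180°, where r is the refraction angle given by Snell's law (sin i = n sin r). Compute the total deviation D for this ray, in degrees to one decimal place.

138.2°

sin r = sin 56.7° / 1.334 = 0.8358/1.334 = 0.6265; r = 38.80°.
D = 2·56.7° − 4·38.80° + 180° = 113.40° − 155.18° + 180° = 138.22°.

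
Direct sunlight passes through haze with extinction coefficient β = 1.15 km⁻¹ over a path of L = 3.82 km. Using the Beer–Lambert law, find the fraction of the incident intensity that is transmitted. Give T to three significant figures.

τ = β·L = 1.15 × 3.82 = 4.3930.
T = exp(−4.3930) = 0.0124.

0.0124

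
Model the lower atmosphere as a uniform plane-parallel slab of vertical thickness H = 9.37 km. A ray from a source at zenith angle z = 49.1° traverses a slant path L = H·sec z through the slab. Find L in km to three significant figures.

14.3 km

sec z = 1/cos 49.1° = 1.5273.
L = 9.37 × 1.5273 = 14.311 km.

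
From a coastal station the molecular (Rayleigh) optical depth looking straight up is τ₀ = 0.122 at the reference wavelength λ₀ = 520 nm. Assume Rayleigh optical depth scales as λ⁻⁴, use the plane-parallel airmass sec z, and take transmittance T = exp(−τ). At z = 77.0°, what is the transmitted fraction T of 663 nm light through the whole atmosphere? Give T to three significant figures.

sec 77.0° = 4.4454.
τ = 0.122 × (520/663)⁴ × 4.4454 = 0.122 × 0.3784 × 4.4454 = 0.2052.
T = exp(−0.2052) = 0.8145.

0.814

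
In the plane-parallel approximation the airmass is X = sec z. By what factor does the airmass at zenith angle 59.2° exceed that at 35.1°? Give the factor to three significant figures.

1.60

X(59.2°)/X(35.1°) = sec 59.2° / sec 35.1° = cos 35.1° / cos 59.2° = 0.8181/0.5120 = 1.5978.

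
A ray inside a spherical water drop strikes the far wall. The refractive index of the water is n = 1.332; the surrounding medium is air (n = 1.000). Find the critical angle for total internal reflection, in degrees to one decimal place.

48.7°

sin θ_c = n_air / n = 1.000 / 1.332 = 0.7508.
θ_c = arcsin(0.7508) = 48.66°.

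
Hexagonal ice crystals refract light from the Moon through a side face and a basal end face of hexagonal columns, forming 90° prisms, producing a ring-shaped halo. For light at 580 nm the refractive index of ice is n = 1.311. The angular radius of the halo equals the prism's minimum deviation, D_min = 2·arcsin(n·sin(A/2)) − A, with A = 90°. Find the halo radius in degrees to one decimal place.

45.9°

n·sin(A/2) = 1.311 × sin 45° = 1.311 × 0.7071 = 0.9270.
D_min = 2·arcsin(0.9270) − 90° = 2 × 67.974° − 90° = 45.949°.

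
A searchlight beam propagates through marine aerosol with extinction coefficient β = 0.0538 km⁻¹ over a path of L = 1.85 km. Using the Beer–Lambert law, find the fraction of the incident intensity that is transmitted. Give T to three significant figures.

τ = β·L = 0.0538 × 1.85 = 0.0995.
T = exp(−0.0995) = 0.9053.

0.905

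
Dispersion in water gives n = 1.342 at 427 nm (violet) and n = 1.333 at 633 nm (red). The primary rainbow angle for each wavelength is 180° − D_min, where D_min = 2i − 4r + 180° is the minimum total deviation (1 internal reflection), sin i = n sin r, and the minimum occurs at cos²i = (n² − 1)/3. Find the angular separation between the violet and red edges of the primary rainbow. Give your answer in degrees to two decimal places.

1.29°

At 427 nm (n = 1.342): cos²i = 0.26699 → i = 58.888°, r = 39.641°, D_min = 139.213°, rainbow angle = 40.787°.
At 633 nm (n = 1.333): cos²i = 0.25896 → i = 59.410°, r = 40.225°, D_min = 137.922°, rainbow angle = 42.078°.
Angular width = |40.787° − 42.078°| = 1.291°.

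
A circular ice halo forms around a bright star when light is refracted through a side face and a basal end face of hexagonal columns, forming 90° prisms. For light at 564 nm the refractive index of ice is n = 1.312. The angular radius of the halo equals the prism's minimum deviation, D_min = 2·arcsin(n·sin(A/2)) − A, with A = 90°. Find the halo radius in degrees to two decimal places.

46.17°

n·sin(A/2) = 1.312 × sin 45° = 1.312 × 0.7071 = 0.9277.
D_min = 2·arcsin(0.9277) − 90° = 2 × 68.083° − 90° = 46.166°.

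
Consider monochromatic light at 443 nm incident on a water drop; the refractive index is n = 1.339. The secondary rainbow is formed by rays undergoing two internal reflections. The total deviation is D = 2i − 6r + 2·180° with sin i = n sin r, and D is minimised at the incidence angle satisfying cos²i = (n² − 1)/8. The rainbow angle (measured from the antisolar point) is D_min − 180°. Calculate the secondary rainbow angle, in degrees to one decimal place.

cos²i = (1.79292 − 1)/8 = 0.09912; i = arccos(0.31483) = 71.650°.
sin r = sin 71.650°/1.339 = 0.70885; r = 45.141°.
D_min = 2·71.650° − 6·45.141° + 360° = 232.451°.
Rainbow angle = D_min − 180° = 52.451°.

52.5°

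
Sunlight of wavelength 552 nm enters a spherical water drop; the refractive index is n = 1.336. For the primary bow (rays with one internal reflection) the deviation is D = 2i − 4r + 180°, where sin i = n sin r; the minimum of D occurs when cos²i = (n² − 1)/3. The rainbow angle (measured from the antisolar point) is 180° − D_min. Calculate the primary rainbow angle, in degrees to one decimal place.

41.6°

cos²i = (1.78490 − 1)/3 = 0.26163; i = arccos(0.51150) = 59.236°.
sin r = sin 59.236°/1.336 = 0.64318; r = 40.029°.
D_min = 2·59.236° − 4·40.029° + 180° = 138.356°.
Rainbow angle = 180° − D_min = 41.644°.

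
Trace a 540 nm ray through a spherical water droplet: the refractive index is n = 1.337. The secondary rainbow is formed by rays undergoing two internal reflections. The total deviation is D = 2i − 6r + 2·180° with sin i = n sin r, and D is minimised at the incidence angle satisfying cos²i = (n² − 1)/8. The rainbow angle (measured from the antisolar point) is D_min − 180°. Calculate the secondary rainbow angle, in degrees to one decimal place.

51.9°

cos²i = (1.78757 − 1)/8 = 0.09845; i = arccos(0.31376) = 71.714°.
sin r = sin 71.714°/1.337 = 0.71017; r = 45.249°.
D_min = 2·71.714° − 6·45.249° + 360° = 231.934°.
Rainbow angle = D_min − 180° = 51.934°.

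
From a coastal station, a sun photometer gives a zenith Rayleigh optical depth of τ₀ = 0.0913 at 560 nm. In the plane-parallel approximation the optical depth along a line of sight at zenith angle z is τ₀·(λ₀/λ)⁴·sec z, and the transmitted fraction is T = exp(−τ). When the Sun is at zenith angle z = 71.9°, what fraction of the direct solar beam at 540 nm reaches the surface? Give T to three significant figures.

sec 71.9° = 3.2188.
τ = 0.0913 × (560/540)⁴ × 3.2188 = 0.0913 × 1.1566 × 3.2188 = 0.3399.
T = exp(−0.3399) = 0.7118.

0.712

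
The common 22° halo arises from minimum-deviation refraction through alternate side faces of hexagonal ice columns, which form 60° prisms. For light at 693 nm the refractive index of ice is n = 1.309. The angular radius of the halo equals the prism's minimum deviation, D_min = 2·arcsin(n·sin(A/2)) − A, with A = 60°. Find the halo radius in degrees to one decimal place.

21.8°

n·sin(A/2) = 1.309 × sin 30° = 1.309 × 0.5000 = 0.6545.
D_min = 2·arcsin(0.6545) − 60° = 2 × 40.882° − 60° = 21.763°.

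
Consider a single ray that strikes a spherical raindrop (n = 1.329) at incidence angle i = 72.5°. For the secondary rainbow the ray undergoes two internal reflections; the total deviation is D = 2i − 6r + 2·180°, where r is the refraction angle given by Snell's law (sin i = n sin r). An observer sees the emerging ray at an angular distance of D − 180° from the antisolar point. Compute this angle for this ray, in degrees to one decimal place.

sin r = sin 72.5° / 1.329 = 0.9537/1.329 = 0.7176; r = 45.86°.
D = 2·72.5° − 6·45.86° + 2·180° = 145.00° − 275.15° + 360° = 229.85°.
Angle from antisolar point = D − 180° = 49.85°.

49.9°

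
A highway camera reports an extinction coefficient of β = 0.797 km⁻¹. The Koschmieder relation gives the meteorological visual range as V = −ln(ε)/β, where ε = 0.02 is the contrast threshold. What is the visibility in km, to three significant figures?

V = −ln(0.02) / 0.797 = 3.912 / 0.797 = 4.9084 km.

4.91 km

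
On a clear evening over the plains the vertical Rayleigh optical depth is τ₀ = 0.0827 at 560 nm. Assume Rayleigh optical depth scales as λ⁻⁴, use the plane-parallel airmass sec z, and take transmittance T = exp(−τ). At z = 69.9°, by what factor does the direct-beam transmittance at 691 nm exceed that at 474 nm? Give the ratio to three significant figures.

1.44

Airmass: sec 69.9° = 2.9099.
τ(691 nm) = 0.0827 × (560/691)⁴ × 2.9099 = 0.0827 × 0.4314 × 2.9099 = 0.1038.
τ(474 nm) = 0.0827 × (560/474)⁴ × 2.9099 = 0.0827 × 1.9482 × 2.9099 = 0.4688.
T(691)/T(474) = exp(τ_B − τ_A) = exp(0.3650) = 1.4406.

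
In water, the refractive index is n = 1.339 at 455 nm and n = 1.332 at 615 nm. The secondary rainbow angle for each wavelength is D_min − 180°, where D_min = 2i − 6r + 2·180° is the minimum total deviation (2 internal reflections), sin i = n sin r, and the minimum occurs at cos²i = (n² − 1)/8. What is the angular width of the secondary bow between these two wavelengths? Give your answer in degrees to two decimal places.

At 455 nm (n = 1.339): cos²i = 0.09912 → i = 71.650°, r = 45.141°, D_min = 232.451°, rainbow angle = 52.451°.
At 615 nm (n = 1.332): cos²i = 0.09678 → i = 71.875°, r = 45.520°, D_min = 230.628°, rainbow angle = 50.628°.
Angular width = |52.451° − 50.628°| = 1.823°.

1.82°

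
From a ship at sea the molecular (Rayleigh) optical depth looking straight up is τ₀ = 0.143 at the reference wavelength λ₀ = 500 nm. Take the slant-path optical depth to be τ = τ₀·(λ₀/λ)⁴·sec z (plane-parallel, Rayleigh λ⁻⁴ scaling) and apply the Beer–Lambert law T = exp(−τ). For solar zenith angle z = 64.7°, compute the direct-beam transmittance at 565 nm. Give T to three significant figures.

0.814

sec 64.7° = 2.3400.
τ = 0.143 × (500/565)⁴ × 2.3400 = 0.143 × 0.6133 × 2.3400 = 0.2052.
T = exp(−0.2052) = 0.8145.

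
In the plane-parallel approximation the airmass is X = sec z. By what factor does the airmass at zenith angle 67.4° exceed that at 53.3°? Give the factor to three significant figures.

1.56

X(67.4°)/X(53.3°) = sec 67.4° / sec 53.3° = cos 53.3° / cos 67.4° = 0.5976/0.3843 = 1.5551.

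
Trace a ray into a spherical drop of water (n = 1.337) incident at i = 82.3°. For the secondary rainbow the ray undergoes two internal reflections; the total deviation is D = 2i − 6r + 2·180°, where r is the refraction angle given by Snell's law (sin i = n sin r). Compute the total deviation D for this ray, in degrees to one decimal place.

237.6°

sin r = sin 82.3° / 1.337 = 0.9910/1.337 = 0.7412; r = 47.83°.
D = 2·82.3° − 6·47.83° + 2·180° = 164.60° − 287.00° + 360° = 237.60°.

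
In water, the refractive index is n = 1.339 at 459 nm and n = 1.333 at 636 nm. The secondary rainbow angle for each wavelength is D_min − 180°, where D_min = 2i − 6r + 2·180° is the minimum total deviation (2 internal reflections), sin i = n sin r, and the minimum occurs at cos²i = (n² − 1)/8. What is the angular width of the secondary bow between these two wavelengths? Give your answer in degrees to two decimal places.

At 459 nm (n = 1.339): cos²i = 0.09912 → i = 71.650°, r = 45.141°, D_min = 232.451°, rainbow angle = 52.451°.
At 636 nm (n = 1.333): cos²i = 0.09711 → i = 71.843°, r = 45.466°, D_min = 230.891°, rainbow angle = 50.891°.
Angular width = |52.451° − 50.891°| = 1.560°.

1.56°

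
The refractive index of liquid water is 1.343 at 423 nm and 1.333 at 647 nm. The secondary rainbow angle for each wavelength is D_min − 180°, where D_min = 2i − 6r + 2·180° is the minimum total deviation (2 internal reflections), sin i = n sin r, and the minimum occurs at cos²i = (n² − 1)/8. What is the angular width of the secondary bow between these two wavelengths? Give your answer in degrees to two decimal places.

At 423 nm (n = 1.343): cos²i = 0.10046 → i = 71.522°, r = 44.928°, D_min = 233.478°, rainbow angle = 53.478°.
At 647 nm (n = 1.333): cos²i = 0.09711 → i = 71.843°, r = 45.466°, D_min = 230.891°, rainbow angle = 50.891°.
Angular width = |53.478° − 50.891°| = 2.587°.

2.59°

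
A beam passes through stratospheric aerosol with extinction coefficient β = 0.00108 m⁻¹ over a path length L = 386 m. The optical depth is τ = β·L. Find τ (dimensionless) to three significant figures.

0.417

τ = β·L = 0.00108 × 386 = 0.4169.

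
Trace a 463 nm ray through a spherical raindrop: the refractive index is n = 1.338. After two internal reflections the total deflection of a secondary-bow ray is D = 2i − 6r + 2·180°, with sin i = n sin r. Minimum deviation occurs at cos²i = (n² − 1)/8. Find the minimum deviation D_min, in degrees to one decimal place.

cos²i = (1.79024 − 1)/8 = 0.09878; i = arccos(0.31429) = 71.682°.
sin r = sin 71.682°/1.338 = 0.70951; r = 45.195°.
D_min = 2·71.682° − 6·45.195° + 360° = 232.193°.

232.2°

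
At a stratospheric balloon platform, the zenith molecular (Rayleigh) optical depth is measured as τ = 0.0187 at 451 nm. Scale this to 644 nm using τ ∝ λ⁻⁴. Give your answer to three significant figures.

0.00450

τ(644 nm) = τ(451 nm) × (451/644)⁴ = 0.0187 × (0.7003)⁴ = 0.0187 × 0.2405 = 0.0045.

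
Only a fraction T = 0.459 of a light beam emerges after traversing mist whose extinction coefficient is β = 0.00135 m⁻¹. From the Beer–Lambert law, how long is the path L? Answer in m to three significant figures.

Beer–Lambert: T = exp(−βL) ⇒ L = −ln(T)/β = −ln(0.459)/0.00135 = 0.7787/0.00135 = 576.8 m.

577 m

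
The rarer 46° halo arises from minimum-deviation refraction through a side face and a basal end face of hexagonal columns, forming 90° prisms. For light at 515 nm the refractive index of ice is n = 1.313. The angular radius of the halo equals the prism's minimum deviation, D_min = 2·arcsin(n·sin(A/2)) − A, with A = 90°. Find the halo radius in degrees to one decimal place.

n·sin(A/2) = 1.313 × sin 45° = 1.313 × 0.7071 = 0.9284.
D_min = 2·arcsin(0.9284) − 90° = 2 × 68.192° − 90° = 46.383°.

46.4°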